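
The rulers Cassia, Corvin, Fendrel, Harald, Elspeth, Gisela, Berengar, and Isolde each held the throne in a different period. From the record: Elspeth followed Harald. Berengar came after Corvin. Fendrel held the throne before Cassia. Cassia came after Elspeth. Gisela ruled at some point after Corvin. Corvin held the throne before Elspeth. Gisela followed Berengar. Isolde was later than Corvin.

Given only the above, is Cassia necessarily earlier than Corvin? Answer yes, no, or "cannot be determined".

no

Tracing the constraints gives Corvin → Elspeth → Cassia, so Corvin must come before Cassia.
That means Cassia cannot be before Corvin.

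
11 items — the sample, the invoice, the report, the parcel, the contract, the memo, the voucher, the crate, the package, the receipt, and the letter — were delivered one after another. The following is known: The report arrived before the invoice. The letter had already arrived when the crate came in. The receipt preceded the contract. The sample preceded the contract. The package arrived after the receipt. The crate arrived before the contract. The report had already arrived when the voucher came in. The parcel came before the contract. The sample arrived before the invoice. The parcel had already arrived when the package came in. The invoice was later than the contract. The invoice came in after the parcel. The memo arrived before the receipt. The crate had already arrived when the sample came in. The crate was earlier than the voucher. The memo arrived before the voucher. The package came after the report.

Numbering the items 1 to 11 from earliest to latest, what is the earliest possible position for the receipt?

The memo must come before the receipt — 1 forced predecessor.
Nothing else is forced ahead of the receipt, so its earliest slot is position 1 + 1 = 2.

2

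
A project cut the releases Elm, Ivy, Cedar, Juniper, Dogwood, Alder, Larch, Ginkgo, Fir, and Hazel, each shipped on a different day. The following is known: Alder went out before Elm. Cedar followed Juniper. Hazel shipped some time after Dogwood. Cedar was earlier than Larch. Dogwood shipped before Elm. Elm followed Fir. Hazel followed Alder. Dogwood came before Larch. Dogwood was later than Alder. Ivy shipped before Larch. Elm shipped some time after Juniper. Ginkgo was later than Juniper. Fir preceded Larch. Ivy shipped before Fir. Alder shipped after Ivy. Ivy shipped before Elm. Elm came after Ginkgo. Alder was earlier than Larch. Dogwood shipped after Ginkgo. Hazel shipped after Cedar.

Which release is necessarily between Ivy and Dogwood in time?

Alder

Tracing the constraints gives Ivy → Alder → Dogwood, so Alder sits after Ivy and before Dogwood.
No other release is forced both after Ivy and before Dogwood.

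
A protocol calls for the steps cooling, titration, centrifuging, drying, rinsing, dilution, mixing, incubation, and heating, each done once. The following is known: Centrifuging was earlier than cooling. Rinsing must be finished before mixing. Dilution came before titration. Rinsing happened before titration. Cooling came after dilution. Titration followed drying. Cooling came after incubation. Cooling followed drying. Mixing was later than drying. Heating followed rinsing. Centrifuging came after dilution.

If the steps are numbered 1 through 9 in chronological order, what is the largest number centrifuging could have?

Centrifuging must come before cooling — 1 step forced after it.
Everything else can be placed before centrifuging in some valid order, so centrifuging can sit as late as position 9 − 1 = 8.

8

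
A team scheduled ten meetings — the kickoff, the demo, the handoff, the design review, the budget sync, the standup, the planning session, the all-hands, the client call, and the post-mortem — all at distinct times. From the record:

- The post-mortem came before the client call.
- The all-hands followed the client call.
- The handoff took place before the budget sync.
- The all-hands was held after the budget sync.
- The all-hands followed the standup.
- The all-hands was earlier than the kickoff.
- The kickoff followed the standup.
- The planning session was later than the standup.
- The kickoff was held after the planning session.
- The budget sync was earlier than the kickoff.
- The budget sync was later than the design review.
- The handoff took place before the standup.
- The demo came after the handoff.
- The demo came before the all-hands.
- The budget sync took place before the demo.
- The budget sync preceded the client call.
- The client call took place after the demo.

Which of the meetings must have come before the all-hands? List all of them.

the budget sync, the client call, the demo, the design review, the handoff, the post-mortem, the standup

Directly stated before the all-hands: the budget sync, the client call, the demo, and the standup.
The design review reaches the all-hands via the design review → the budget sync → the all-hands.
The handoff reaches the all-hands via the handoff → the standup → the all-hands.
The post-mortem reaches the all-hands via the post-mortem → the client call → the all-hands.
No chain forces the kickoff (or any of the others) ahead of the all-hands.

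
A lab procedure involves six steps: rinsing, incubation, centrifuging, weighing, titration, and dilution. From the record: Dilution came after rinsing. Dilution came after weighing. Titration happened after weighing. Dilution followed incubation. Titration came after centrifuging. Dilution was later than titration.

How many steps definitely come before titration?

2

Directly stated before titration: centrifuging and weighing.
That's centrifuging and weighing — 2 in all.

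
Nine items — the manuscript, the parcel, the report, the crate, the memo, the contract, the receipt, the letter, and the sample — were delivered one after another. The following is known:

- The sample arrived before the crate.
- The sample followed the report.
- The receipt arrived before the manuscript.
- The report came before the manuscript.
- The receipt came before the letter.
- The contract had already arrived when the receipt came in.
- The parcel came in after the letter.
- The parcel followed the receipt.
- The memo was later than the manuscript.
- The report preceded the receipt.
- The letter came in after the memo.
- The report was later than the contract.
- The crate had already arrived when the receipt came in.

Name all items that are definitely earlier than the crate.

the contract, the report, the sample

Directly stated before the crate: the sample.
The contract reaches the crate via the contract → the report → the sample → the crate.
The report reaches the crate via the report → the sample → the crate.
No chain forces the manuscript (or any of the others) ahead of the crate.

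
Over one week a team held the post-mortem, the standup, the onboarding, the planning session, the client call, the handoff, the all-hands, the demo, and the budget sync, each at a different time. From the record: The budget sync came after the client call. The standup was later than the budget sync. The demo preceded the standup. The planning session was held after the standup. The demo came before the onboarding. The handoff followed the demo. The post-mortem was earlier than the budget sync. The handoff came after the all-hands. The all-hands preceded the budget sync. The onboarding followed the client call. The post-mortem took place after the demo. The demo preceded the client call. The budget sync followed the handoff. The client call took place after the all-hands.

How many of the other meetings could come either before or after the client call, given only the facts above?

2

Forced before the client call: the all-hands and the demo; forced after the client call: the budget sync, the onboarding, the planning session, and the standup.
That leaves the handoff and the post-mortem with no forced order relative to the client call — 2.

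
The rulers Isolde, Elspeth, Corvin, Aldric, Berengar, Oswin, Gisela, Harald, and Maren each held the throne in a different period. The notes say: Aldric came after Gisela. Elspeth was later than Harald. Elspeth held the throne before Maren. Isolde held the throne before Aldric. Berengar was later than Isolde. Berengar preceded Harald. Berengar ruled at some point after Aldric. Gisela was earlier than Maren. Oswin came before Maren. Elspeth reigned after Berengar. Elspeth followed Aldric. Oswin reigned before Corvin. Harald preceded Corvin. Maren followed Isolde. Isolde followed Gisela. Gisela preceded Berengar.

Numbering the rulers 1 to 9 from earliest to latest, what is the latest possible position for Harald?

6

Harald must come before Corvin, Elspeth, and Maren — 3 rulers forced after them.
Everything else can be placed before Harald in some valid order, so Harald can sit as late as position 9 − 3 = 6.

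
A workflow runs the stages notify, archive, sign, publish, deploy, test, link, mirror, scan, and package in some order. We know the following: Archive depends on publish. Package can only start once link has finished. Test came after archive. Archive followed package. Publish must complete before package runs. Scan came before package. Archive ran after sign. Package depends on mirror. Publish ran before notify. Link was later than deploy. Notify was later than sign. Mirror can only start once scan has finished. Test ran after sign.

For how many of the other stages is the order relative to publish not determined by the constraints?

Forced after publish: archive, notify, package, and test.
That leaves deploy, link, mirror, scan, and sign with no forced order relative to publish — 5.

5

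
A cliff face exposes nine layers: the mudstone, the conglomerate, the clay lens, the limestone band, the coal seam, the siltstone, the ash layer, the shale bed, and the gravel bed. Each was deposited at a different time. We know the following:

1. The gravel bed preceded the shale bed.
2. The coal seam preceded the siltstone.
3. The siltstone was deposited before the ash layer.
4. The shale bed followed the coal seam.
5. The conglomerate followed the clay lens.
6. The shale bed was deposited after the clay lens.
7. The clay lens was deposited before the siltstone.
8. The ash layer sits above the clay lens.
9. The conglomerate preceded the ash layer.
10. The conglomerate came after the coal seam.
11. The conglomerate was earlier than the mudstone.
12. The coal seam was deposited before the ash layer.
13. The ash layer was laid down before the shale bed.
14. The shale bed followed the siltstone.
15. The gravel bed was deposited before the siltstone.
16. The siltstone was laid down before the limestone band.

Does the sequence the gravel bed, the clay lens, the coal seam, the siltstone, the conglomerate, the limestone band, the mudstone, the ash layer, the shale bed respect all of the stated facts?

yes

Check each stated constraint against the proposed order — e.g. the clay lens is ahead of the shale bed; the gravel bed is ahead of the shale bed. Every pair is in the required order; nothing is violated.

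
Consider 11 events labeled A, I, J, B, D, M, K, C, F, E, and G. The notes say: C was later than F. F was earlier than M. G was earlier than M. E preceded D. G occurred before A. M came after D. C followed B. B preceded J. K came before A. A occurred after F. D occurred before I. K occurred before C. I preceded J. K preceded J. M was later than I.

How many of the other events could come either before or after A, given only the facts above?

7

Forced before A: F, G, and K.
That leaves B, C, D, E, I, J, and M with no forced order relative to A — 7.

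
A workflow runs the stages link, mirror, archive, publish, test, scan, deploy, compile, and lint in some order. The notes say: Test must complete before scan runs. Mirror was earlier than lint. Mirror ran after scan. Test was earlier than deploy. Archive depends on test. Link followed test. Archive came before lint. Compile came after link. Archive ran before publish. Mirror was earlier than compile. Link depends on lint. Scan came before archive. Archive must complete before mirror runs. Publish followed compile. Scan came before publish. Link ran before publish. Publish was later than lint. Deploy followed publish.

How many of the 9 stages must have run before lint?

4

Directly stated before lint: archive and mirror.
Scan reaches lint via scan → mirror → lint.
Test reaches lint via test → archive → lint.
That's archive, mirror, scan, and test — 4 in all.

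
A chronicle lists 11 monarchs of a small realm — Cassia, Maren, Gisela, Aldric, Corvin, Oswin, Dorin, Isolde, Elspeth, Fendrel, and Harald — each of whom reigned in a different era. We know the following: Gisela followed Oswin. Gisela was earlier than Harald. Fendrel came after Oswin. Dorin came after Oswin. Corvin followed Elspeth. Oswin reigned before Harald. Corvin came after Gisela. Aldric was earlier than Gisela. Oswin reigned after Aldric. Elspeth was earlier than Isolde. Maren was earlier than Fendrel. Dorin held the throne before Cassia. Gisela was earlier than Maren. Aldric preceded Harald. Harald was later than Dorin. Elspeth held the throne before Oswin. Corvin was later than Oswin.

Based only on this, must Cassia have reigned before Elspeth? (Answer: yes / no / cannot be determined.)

Tracing the constraints gives Elspeth → Oswin → Dorin → Cassia, so Elspeth must come before Cassia.
That means Cassia cannot be before Elspeth.

no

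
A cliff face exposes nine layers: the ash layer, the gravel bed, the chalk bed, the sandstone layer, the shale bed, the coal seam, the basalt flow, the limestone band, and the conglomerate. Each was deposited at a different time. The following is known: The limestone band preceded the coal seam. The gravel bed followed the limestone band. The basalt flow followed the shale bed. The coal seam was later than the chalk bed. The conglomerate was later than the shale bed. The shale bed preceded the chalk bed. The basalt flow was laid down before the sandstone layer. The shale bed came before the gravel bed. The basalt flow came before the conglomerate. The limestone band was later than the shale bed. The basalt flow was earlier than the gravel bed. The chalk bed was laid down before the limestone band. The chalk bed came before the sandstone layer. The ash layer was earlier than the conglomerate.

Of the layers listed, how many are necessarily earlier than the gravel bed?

4

Directly stated before the gravel bed: the basalt flow, the limestone band, and the shale bed.
The chalk bed reaches the gravel bed via the chalk bed → the limestone band → the gravel bed.
No chain forces the sandstone layer (or any of the others) ahead of the gravel bed.
That's the basalt flow, the chalk bed, the limestone band, and the shale bed — 4 in all.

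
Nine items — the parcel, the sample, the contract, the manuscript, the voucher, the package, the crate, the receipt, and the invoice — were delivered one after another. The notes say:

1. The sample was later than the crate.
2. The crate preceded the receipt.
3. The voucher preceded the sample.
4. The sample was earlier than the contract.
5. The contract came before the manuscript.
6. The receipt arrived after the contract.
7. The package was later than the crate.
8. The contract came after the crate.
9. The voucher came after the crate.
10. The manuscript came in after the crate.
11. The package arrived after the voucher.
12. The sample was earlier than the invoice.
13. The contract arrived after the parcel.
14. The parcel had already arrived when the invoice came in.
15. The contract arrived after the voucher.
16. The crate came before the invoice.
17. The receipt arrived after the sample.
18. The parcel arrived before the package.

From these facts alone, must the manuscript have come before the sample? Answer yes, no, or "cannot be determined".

no

Tracing the constraints gives the sample → the contract → the manuscript, so the sample must come before the manuscript.
That means the manuscript cannot be before the sample.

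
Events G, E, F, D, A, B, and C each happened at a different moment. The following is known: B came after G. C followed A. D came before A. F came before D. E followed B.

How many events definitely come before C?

Directly stated before C: A.
D reaches C via D → A → C.
F reaches C via F → D → A → C.
No chain forces B (or any of the others) ahead of C.
That's A, D, and F — 3 in all.

3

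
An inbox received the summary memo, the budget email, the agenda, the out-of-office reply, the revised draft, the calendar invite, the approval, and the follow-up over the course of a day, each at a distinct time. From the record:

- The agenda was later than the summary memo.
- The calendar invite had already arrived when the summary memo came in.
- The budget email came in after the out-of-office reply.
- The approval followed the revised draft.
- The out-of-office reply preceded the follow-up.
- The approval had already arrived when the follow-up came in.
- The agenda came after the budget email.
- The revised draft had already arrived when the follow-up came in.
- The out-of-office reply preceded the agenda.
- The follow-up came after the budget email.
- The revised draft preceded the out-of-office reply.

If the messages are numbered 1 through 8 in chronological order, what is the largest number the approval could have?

The approval must come before the follow-up — 1 message forced after it.
Everything else can be placed before the approval in some valid order, so the approval can sit as late as position 8 − 1 = 7.

7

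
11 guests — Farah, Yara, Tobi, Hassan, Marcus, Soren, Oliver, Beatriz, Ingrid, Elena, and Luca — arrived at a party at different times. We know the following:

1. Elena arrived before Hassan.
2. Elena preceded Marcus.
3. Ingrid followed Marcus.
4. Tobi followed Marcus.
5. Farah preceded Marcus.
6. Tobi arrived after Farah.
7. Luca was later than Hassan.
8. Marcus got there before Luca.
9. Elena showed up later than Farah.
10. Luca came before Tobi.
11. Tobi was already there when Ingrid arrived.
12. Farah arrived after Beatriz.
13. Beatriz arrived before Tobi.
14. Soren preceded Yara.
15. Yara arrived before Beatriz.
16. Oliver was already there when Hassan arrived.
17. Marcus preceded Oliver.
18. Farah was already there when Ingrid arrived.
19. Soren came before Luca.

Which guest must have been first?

Soren

Soren has a chain of constraints placing them before every other guest, so Soren must be first.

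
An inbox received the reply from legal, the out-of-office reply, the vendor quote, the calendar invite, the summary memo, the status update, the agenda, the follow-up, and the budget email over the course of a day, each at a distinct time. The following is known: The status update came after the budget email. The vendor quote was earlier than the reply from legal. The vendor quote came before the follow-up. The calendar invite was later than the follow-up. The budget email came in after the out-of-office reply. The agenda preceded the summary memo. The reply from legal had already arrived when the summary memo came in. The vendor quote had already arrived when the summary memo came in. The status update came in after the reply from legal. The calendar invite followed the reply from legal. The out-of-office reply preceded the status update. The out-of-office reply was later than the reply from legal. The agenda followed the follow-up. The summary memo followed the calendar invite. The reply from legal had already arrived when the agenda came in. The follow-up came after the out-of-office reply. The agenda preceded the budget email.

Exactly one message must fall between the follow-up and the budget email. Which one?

the agenda

Tracing the constraints gives the follow-up → the agenda → the budget email, so the agenda sits after the follow-up and before the budget email.
No other message is forced both after the follow-up and before the budget email.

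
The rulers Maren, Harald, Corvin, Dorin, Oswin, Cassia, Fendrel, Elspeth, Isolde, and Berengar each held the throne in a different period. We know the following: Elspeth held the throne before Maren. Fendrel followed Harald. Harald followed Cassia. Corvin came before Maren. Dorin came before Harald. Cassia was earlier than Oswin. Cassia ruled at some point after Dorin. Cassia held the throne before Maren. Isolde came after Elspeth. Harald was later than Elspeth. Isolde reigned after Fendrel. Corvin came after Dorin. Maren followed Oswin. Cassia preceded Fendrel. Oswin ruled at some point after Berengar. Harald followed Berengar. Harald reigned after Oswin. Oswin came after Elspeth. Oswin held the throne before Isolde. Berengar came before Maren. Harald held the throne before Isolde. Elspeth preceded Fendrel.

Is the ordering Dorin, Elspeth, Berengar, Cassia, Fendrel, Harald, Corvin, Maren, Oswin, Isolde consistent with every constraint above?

The constraints require Harald before Fendrel, but in the proposed sequence Fendrel appears ahead of Harald. That one violation is enough.

no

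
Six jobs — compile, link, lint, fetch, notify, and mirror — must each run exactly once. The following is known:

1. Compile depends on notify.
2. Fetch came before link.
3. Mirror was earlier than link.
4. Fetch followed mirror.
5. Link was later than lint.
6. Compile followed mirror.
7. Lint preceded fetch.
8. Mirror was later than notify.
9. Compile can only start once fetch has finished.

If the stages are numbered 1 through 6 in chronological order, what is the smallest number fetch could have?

4

Lint, mirror, and notify must all come before fetch — 3 forced predecessors.
Nothing else is forced ahead of fetch, so its earliest slot is position 3 + 1 = 4.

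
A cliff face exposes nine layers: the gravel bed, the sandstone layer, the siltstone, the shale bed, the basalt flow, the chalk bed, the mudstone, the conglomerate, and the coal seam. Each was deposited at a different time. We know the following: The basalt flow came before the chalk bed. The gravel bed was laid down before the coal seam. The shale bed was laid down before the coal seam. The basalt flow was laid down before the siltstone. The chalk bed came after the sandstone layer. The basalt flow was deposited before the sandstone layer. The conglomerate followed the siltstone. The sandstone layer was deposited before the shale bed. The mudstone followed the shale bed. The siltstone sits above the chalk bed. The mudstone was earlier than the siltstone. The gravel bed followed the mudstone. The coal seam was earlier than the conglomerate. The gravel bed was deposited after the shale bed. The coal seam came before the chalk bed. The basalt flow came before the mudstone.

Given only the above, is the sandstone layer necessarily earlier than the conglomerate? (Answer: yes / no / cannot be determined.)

yes

Chain the constraints: the sandstone layer → the chalk bed → the siltstone → the conglomerate. Each link is directly stated, so the sandstone layer comes before the conglomerate.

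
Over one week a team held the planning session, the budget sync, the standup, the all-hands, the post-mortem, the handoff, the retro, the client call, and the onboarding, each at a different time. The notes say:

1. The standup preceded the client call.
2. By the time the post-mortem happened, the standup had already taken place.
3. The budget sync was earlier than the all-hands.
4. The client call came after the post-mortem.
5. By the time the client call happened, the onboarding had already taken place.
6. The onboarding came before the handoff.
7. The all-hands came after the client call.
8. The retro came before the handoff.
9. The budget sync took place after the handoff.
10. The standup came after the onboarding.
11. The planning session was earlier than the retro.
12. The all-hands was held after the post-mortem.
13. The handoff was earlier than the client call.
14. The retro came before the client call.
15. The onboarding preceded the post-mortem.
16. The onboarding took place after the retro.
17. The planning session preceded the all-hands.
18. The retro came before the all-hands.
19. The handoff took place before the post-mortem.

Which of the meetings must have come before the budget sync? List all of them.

the handoff, the onboarding, the planning session, the retro

Directly stated before the budget sync: the handoff.
The onboarding reaches the budget sync via the onboarding → the handoff → the budget sync.
The planning session reaches the budget sync via the planning session → the retro → the handoff → the budget sync.
The retro reaches the budget sync via the retro → the handoff → the budget sync.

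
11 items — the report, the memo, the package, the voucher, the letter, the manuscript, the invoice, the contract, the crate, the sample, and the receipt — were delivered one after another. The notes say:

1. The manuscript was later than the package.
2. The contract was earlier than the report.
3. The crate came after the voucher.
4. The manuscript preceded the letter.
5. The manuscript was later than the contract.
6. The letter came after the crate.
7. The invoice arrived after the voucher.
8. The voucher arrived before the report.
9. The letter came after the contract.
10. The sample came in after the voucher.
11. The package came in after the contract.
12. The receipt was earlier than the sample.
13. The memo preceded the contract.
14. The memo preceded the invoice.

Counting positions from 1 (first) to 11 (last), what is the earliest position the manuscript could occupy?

4

The contract, the memo, and the package must all come before the manuscript — 3 forced predecessors.
Nothing else is forced ahead of the manuscript, so its earliest slot is position 3 + 1 = 4.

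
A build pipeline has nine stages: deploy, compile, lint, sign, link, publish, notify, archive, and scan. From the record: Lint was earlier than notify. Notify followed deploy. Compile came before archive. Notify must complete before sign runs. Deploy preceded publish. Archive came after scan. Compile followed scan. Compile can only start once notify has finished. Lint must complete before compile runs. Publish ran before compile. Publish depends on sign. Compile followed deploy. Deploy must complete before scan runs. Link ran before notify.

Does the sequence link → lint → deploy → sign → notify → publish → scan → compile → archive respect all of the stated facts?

no

The constraints require notify before sign, but in the proposed sequence sign appears ahead of notify. That one violation is enough.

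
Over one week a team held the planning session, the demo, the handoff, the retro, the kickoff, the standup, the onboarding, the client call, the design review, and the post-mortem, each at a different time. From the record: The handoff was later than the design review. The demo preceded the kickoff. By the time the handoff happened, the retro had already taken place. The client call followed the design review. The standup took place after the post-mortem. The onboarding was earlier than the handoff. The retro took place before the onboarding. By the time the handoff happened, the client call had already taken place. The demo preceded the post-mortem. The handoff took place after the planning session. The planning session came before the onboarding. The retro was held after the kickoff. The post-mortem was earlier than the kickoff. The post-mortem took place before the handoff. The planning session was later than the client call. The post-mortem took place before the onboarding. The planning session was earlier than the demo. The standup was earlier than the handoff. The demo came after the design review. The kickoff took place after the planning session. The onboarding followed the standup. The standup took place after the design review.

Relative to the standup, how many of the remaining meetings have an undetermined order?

2

Forced before the standup: the client call, the demo, the design review, the planning session, and the post-mortem; forced after the standup: the handoff and the onboarding.
That leaves the kickoff and the retro with no forced order relative to the standup — 2.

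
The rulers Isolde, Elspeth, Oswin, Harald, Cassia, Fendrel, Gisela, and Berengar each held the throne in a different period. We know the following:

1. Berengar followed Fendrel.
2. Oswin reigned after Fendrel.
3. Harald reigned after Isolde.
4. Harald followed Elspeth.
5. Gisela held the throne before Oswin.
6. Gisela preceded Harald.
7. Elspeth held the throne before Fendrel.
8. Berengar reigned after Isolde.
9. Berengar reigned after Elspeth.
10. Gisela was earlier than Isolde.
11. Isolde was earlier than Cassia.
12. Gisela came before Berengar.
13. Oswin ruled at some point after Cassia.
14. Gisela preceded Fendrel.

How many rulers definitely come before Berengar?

Directly stated before Berengar: Elspeth, Fendrel, Gisela, and Isolde.
That's Elspeth, Fendrel, Gisela, and Isolde — 4 in all.

4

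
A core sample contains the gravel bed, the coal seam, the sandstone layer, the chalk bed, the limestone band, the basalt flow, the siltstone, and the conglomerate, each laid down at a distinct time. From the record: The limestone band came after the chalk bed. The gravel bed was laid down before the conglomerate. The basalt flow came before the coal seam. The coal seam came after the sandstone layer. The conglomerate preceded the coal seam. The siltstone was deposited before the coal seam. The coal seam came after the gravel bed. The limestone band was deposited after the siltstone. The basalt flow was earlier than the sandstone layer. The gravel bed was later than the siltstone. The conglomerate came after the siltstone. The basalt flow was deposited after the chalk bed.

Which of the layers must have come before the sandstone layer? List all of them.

Directly stated before the sandstone layer: the basalt flow.
The chalk bed reaches the sandstone layer via the chalk bed → the basalt flow → the sandstone layer.

the basalt flow, the chalk bed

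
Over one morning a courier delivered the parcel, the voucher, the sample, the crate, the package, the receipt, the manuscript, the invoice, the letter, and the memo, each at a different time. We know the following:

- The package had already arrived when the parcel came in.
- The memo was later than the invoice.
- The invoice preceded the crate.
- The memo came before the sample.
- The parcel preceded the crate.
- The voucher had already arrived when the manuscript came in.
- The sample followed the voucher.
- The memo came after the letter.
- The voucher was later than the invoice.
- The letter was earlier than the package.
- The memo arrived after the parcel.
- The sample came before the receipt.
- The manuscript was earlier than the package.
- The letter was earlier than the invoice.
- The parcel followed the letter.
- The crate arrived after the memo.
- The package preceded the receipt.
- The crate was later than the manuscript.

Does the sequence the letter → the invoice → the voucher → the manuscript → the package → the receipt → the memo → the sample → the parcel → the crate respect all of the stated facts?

The constraints require the sample before the receipt, but in the proposed sequence the receipt appears ahead of the sample. That one violation is enough.

no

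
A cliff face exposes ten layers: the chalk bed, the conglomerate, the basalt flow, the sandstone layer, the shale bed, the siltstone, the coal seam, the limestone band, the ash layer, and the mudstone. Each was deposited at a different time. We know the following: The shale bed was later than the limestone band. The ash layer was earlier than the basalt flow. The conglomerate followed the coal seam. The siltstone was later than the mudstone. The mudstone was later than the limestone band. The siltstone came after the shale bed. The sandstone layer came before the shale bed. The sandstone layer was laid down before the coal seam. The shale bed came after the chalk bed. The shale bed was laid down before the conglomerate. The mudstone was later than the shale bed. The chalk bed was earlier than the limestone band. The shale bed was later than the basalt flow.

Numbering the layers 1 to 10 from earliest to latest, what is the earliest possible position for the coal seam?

2

The sandstone layer must come before the coal seam — 1 forced predecessor.
Nothing else is forced ahead of the coal seam, so its earliest slot is position 1 + 1 = 2.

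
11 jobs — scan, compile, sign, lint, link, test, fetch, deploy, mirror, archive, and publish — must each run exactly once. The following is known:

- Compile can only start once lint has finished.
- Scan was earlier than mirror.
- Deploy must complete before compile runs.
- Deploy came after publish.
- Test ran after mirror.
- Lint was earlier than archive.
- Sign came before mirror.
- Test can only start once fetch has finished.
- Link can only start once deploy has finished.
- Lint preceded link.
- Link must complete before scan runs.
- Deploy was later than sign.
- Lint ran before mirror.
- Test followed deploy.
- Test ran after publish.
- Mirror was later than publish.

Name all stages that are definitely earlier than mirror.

Directly stated before mirror: lint, publish, scan, and sign.
Deploy reaches mirror via deploy → link → scan → mirror.
Link reaches mirror via link → scan → mirror.
No chain forces compile (or any of the others) ahead of mirror.

deploy, link, lint, publish, scan, sign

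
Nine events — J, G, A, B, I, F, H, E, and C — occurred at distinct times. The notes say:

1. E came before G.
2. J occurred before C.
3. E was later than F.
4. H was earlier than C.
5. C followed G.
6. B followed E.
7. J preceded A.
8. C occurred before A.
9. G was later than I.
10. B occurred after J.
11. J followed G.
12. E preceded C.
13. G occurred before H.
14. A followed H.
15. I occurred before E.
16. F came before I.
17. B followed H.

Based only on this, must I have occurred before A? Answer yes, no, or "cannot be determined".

yes

Chain the constraints: I → G → H → A. Each link is directly stated, so I comes before A.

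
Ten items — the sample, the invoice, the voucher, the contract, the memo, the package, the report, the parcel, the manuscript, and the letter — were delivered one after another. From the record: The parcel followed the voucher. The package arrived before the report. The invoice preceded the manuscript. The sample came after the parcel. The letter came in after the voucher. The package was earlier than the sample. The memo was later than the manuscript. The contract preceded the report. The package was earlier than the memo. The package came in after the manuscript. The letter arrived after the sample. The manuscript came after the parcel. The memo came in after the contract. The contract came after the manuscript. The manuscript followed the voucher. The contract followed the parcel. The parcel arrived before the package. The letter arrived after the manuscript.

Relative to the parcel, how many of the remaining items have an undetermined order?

Forced before the parcel: the voucher; forced after the parcel: the contract, the letter, the manuscript, the memo, the package, the report, and the sample.
That leaves the invoice with no forced order relative to the parcel — 1.

1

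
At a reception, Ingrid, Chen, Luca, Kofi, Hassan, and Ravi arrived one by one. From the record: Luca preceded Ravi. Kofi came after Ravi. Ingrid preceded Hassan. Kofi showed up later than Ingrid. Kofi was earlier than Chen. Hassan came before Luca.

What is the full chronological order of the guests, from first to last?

The constraints fix every adjacent pair, so only one ordering works:
Ingrid → Hassan → Luca → Ravi → Kofi → Chen.

Ingrid, Hassan, Luca, Ravi, Kofi, Chen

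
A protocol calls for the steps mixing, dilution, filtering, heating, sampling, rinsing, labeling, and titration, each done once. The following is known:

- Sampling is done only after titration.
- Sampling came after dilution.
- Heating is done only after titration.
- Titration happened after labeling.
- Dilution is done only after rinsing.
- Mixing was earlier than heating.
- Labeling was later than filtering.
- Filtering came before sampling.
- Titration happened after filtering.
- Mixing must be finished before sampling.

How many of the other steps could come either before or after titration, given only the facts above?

Forced before titration: filtering and labeling; forced after titration: heating and sampling.
That leaves dilution, mixing, and rinsing with no forced order relative to titration — 3.

3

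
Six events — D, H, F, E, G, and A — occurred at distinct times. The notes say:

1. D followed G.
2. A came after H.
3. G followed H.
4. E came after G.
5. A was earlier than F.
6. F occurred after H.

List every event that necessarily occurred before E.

Directly stated before E: G.
H reaches E via H → G → E.
No chain forces A (or any of the others) ahead of E.

G, H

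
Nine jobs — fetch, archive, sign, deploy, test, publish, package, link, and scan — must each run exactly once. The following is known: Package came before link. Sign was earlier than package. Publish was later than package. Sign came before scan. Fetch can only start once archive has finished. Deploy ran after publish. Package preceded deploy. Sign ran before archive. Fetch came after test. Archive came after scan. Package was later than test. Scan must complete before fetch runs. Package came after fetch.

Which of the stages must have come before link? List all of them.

archive, fetch, package, scan, sign, test

Directly stated before link: package.
Archive reaches link via archive → fetch → package → link.
Fetch reaches link via fetch → package → link.
Scan reaches link via scan → fetch → package → link.
Likewise sign and test each reach link by chaining the stated constraints.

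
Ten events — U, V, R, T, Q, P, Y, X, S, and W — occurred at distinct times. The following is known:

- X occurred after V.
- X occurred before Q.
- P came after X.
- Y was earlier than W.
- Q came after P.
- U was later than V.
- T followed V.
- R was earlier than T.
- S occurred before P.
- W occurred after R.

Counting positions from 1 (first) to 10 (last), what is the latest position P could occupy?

P must come before Q — 1 event forced after it.
Everything else can be placed before P in some valid order, so P can sit as late as position 10 − 1 = 9.

9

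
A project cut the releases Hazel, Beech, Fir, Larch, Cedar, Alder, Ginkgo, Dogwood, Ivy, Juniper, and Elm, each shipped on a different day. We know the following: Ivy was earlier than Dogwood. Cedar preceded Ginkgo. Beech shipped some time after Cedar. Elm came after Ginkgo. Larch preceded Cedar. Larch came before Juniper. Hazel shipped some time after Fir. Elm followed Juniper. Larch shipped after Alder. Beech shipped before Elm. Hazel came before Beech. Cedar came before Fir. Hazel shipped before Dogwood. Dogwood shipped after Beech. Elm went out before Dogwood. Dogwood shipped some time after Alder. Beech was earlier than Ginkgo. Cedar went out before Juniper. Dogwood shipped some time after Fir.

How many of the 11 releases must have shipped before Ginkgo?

6

Directly stated before Ginkgo: Beech and Cedar.
Alder reaches Ginkgo via Alder → Larch → Cedar → Ginkgo.
Fir reaches Ginkgo via Fir → Hazel → Beech → Ginkgo.
Hazel reaches Ginkgo via Hazel → Beech → Ginkgo.
Likewise Larch reaches Ginkgo by chaining the stated constraints.
No chain forces Elm (or any of the others) ahead of Ginkgo.
That's Alder, Beech, Cedar, Fir, Hazel, and Larch — 6 in all.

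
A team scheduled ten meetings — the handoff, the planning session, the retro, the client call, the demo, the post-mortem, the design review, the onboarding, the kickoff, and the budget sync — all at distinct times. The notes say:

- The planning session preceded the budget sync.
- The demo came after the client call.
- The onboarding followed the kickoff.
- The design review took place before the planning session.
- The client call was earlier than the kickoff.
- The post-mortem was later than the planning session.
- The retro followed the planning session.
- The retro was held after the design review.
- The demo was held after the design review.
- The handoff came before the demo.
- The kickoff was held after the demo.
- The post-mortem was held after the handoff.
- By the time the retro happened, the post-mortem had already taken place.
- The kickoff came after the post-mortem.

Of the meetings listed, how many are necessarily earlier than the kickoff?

6

Directly stated before the kickoff: the client call, the demo, and the post-mortem.
The design review reaches the kickoff via the design review → the demo → the kickoff.
The handoff reaches the kickoff via the handoff → the demo → the kickoff.
The planning session reaches the kickoff via the planning session → the post-mortem → the kickoff.
That's the client call, the demo, the design review, the handoff, the planning session, and the post-mortem — 6 in all.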